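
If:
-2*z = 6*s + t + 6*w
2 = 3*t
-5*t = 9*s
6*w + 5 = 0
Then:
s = -10/27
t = 2/3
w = -5/6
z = 59/18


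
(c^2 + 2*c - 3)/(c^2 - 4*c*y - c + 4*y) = (-c - 3)/(-c + 4*y)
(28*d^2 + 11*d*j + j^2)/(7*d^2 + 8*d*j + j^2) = (4*d + j)/(d + j)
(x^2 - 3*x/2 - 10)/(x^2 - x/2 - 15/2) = (x - 4)/(x - 3)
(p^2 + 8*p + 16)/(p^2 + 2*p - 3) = (p^2 + 8*p + 16)/(p^2 + 2*p - 3)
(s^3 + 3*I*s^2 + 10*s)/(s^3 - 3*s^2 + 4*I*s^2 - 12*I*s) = (s^2 + 3*I*s + 10)/(s^2 + s*(-3 + 4*I) - 12*I)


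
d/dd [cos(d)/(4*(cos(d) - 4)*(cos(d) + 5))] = (cos(d)^2 + 20)*sin(d)/(4*(cos(d) - 4)^2*(cos(d) + 5)^2)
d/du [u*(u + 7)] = 2*u + 7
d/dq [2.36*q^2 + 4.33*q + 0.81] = 4.72*q + 4.33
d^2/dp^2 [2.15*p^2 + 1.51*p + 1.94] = 4.30000000000000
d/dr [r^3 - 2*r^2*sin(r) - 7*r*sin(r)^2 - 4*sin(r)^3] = -2*r^2*cos(r) + 3*r^2 - 4*r*sin(r) - 7*r*sin(2*r) - 12*sin(r)^2*cos(r) - 7*sin(r)^2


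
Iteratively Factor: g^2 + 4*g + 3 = (g + 3)*(g + 1)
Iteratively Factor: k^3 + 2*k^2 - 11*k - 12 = (k - 3)*(k^2 + 5*k + 4) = (k - 3)*(k + 4)*(k + 1)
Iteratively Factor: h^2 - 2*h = (h)*(h - 2)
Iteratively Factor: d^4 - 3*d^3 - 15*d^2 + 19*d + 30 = (d - 5)*(d^3 + 2*d^2 - 5*d - 6) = (d - 5)*(d - 2)*(d^2 + 4*d + 3) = (d - 5)*(d - 2)*(d + 1)*(d + 3)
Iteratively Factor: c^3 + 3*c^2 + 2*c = (c)*(c^2 + 3*c + 2) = c*(c + 2)*(c + 1)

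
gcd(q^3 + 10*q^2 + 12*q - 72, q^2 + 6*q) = q + 6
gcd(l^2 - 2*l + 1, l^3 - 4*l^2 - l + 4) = l - 1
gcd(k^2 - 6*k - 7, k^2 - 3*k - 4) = k + 1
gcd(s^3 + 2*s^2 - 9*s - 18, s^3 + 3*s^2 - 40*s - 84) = s + 2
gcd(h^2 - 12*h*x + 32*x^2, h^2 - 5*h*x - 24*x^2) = -h + 8*x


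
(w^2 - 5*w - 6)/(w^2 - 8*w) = (w^2 - 5*w - 6)/(w*(w - 8))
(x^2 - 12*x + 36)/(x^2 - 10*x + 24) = (x - 6)/(x - 4)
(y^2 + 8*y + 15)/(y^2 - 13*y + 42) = (y^2 + 8*y + 15)/(y^2 - 13*y + 42)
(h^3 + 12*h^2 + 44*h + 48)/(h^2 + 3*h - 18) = (h^2 + 6*h + 8)/(h - 3)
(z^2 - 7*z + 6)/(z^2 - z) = (z - 6)/z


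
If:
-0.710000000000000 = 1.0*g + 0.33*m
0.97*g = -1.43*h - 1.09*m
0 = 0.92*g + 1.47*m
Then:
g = -0.89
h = 0.18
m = 0.56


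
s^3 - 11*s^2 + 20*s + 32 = (s - 8)*(s - 4)*(s + 1)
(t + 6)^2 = t^2 + 12*t + 36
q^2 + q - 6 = (q - 2)*(q + 3)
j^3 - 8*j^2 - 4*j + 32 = (j - 8)*(j - 2)*(j + 2)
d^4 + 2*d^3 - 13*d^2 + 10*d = d*(d - 2)*(d - 1)*(d + 5)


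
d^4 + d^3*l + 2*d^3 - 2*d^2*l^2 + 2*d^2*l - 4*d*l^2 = d*(d + 2)*(d - l)*(d + 2*l)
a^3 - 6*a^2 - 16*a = a*(a - 8)*(a + 2)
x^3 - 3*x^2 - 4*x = x*(x - 4)*(x + 1)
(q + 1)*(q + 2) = q^2 + 3*q + 2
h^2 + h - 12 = (h - 3)*(h + 4)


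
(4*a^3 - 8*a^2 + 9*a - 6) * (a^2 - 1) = 4*a^5 - 8*a^4 + 5*a^3 + 2*a^2 - 9*a + 6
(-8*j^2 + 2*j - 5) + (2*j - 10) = -8*j^2 + 4*j - 15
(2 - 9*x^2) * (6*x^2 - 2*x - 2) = -54*x^4 + 18*x^3 + 30*x^2 - 4*x - 4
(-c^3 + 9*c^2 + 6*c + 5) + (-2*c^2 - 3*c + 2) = -c^3 + 7*c^2 + 3*c + 7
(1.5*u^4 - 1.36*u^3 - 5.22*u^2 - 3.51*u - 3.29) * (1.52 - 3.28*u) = -4.92*u^5 + 6.7408*u^4 + 15.0544*u^3 + 3.5784*u^2 + 5.456*u - 5.0008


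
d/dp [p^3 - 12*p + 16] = 3*p^2 - 12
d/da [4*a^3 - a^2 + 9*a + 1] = 12*a^2 - 2*a + 9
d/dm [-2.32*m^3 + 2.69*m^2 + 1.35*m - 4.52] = -6.96*m^2 + 5.38*m + 1.35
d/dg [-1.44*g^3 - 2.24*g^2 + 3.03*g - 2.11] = -4.32*g^2 - 4.48*g + 3.03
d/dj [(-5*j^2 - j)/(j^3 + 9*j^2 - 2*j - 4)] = (5*j^4 + 2*j^3 + 19*j^2 + 40*j + 4)/(j^6 + 18*j^5 + 77*j^4 - 44*j^3 - 68*j^2 + 16*j + 16)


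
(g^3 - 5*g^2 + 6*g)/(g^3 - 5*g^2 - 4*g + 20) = g*(g - 3)/(g^2 - 3*g - 10)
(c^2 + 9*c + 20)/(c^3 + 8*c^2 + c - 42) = (c^2 + 9*c + 20)/(c^3 + 8*c^2 + c - 42)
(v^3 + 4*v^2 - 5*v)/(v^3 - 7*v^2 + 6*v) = (v + 5)/(v - 6)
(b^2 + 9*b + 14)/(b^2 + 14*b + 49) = (b + 2)/(b + 7)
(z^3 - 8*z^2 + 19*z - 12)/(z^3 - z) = (z^2 - 7*z + 12)/(z*(z + 1))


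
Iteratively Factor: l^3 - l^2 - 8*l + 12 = (l + 3)*(l^2 - 4*l + 4) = (l - 2)*(l + 3)*(l - 2)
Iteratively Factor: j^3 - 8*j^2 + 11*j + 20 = (j - 4)*(j^2 - 4*j - 5) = (j - 5)*(j - 4)*(j + 1)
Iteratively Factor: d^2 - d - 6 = (d + 2)*(d - 3)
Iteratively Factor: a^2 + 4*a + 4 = (a + 2)*(a + 2)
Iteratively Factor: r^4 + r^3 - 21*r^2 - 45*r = (r)*(r^3 + r^2 - 21*r - 45) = r*(r + 3)*(r^2 - 2*r - 15) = r*(r + 3)^2*(r - 5)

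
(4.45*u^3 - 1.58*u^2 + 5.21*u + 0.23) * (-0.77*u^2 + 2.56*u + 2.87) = -3.4265*u^5 + 12.6086*u^4 + 4.715*u^3 + 8.6259*u^2 + 15.5415*u + 0.6601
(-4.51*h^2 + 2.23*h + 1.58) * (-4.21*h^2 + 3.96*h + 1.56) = 18.9871*h^4 - 27.2479*h^3 - 4.8566*h^2 + 9.7356*h + 2.4648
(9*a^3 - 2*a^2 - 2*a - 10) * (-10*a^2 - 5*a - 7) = -90*a^5 - 25*a^4 - 33*a^3 + 124*a^2 + 64*a + 70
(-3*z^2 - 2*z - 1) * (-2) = 6*z^2 + 4*z + 2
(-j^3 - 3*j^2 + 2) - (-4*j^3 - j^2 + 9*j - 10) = 3*j^3 - 2*j^2 - 9*j + 12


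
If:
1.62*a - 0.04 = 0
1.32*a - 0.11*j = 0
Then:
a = 0.02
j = 0.30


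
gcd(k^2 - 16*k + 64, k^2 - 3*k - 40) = k - 8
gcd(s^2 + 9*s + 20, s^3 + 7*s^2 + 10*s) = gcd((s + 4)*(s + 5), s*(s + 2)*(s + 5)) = s + 5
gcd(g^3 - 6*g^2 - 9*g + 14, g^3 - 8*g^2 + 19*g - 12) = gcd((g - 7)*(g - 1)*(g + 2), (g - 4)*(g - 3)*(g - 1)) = g - 1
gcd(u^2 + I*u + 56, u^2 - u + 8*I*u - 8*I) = u + 8*I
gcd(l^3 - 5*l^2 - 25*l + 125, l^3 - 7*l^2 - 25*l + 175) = l^2 - 25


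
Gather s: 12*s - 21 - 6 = 12*s - 27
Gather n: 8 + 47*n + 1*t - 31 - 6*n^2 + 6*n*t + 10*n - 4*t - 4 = -6*n^2 + n*(6*t + 57) - 3*t - 27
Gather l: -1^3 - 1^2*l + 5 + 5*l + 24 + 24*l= 28*l + 28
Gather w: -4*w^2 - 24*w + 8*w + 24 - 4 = -4*w^2 - 16*w + 20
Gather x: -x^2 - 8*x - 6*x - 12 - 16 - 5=-x^2 - 14*x - 33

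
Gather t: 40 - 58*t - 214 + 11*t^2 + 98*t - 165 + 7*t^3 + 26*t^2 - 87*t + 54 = 7*t^3 + 37*t^2 - 47*t - 285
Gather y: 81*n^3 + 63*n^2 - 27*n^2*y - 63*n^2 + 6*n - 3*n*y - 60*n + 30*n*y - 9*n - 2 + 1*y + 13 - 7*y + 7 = 81*n^3 - 63*n + y*(-27*n^2 + 27*n - 6) + 18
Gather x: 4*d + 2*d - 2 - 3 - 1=6*d - 6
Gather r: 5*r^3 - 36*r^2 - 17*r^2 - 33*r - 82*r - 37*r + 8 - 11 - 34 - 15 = 5*r^3 - 53*r^2 - 152*r - 52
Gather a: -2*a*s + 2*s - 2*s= -2*a*s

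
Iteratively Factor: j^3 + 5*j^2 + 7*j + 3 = (j + 1)*(j^2 + 4*j + 3) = (j + 1)^2*(j + 3)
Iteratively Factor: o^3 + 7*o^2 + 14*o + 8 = (o + 2)*(o^2 + 5*o + 4) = (o + 1)*(o + 2)*(o + 4)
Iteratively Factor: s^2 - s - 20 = (s - 5)*(s + 4)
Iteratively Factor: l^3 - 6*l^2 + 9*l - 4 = (l - 1)*(l^2 - 5*l + 4) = (l - 4)*(l - 1)*(l - 1)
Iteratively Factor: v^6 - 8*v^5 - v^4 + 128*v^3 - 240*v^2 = (v)*(v^5 - 8*v^4 - v^3 + 128*v^2 - 240*v) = v^2*(v^4 - 8*v^3 - v^2 + 128*v - 240) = v^2*(v + 4)*(v^3 - 12*v^2 + 47*v - 60) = v^2*(v - 3)*(v + 4)*(v^2 - 9*v + 20) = v^2*(v - 5)*(v - 3)*(v + 4)*(v - 4)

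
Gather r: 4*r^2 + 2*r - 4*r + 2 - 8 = 4*r^2 - 2*r - 6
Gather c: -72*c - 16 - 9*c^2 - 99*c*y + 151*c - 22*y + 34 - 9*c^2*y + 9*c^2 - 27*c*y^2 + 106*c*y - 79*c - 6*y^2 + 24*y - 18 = -9*c^2*y + c*(-27*y^2 + 7*y) - 6*y^2 + 2*y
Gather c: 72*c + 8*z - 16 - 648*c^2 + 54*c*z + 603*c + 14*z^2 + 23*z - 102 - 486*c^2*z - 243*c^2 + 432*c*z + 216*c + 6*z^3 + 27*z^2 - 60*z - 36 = c^2*(-486*z - 891) + c*(486*z + 891) + 6*z^3 + 41*z^2 - 29*z - 154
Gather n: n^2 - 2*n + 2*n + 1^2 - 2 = n^2 - 1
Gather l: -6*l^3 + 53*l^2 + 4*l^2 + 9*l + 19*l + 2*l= -6*l^3 + 57*l^2 + 30*l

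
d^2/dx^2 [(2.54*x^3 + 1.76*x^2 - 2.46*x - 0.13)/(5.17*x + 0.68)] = (135.782812*x^3 + 53.5777440000001*x^2 + 7.04697599999997*x + 11.974886)/(138.188413*x^3 + 54.526956*x^2 + 7.171824*x + 0.314432)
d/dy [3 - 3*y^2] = -6*y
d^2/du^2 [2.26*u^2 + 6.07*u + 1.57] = 4.52000000000000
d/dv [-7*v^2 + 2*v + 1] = 2 - 14*v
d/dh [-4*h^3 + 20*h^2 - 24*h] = -12*h^2 + 40*h - 24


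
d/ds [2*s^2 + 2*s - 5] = 4*s + 2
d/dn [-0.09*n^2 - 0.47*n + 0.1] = -0.18*n - 0.47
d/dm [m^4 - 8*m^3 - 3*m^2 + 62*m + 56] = 4*m^3 - 24*m^2 - 6*m + 62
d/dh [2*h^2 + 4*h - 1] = 4*h + 4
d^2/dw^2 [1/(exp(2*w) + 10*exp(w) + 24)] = 2*(4*(exp(w) + 5)^2*exp(w) - (2*exp(w) + 5)*(exp(2*w) + 10*exp(w) + 24))*exp(w)/(exp(2*w) + 10*exp(w) + 24)^3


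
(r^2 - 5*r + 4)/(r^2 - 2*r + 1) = (r - 4)/(r - 1)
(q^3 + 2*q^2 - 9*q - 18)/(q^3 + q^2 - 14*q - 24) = (q - 3)/(q - 4)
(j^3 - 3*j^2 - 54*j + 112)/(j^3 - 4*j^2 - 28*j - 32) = (j^2 + 5*j - 14)/(j^2 + 4*j + 4)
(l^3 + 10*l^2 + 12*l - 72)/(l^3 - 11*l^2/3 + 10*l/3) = 3*(l^2 + 12*l + 36)/(l*(3*l - 5))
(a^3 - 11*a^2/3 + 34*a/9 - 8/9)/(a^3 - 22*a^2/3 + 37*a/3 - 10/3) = (a - 4/3)/(a - 5)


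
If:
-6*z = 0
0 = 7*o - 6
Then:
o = 6/7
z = 0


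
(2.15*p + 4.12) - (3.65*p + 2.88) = 1.24 - 1.5*p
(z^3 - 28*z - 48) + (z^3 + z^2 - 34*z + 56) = 2*z^3 + z^2 - 62*z + 8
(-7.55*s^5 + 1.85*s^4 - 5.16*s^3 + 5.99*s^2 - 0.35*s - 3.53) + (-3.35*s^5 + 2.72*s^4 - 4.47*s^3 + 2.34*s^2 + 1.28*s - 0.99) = -10.9*s^5 + 4.57*s^4 - 9.63*s^3 + 8.33*s^2 + 0.93*s - 4.52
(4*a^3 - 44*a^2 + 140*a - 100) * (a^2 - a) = 4*a^5 - 48*a^4 + 184*a^3 - 240*a^2 + 100*a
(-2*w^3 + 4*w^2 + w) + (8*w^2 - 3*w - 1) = -2*w^3 + 12*w^2 - 2*w - 1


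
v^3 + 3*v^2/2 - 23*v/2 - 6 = (v - 3)*(v + 1/2)*(v + 4)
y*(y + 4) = y^2 + 4*y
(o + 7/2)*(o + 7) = o^2 + 21*o/2 + 49/2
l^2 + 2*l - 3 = (l - 1)*(l + 3)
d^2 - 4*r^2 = (d - 2*r)*(d + 2*r)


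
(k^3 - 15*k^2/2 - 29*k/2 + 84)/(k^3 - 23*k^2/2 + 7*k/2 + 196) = (k - 3)/(k - 7)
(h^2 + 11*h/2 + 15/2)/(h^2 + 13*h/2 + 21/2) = (2*h + 5)/(2*h + 7)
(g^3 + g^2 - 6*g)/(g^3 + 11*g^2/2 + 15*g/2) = 2*(g - 2)/(2*g + 5)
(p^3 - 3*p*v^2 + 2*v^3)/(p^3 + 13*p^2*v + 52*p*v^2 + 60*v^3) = (p^2 - 2*p*v + v^2)/(p^2 + 11*p*v + 30*v^2)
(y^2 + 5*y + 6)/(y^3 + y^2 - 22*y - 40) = (y + 3)/(y^2 - y - 20)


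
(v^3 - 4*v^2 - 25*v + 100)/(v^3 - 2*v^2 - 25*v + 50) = (v - 4)/(v - 2)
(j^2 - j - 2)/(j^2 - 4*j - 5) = (j - 2)/(j - 5)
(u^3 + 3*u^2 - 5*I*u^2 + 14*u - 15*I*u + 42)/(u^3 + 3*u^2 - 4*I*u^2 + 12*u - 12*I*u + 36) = (u - 7*I)/(u - 6*I)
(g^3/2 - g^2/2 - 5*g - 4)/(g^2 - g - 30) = (-g^3 + g^2 + 10*g + 8)/(2*(-g^2 + g + 30))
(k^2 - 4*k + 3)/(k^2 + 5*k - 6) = (k - 3)/(k + 6)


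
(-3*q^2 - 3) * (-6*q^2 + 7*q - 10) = 18*q^4 - 21*q^3 + 48*q^2 - 21*q + 30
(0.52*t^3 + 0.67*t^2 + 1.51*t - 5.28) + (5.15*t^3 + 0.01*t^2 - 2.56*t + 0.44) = 5.67*t^3 + 0.68*t^2 - 1.05*t - 4.84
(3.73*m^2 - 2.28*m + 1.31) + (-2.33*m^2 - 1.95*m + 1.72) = 1.4*m^2 - 4.23*m + 3.03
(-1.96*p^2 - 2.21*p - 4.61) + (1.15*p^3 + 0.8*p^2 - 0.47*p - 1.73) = 1.15*p^3 - 1.16*p^2 - 2.68*p - 6.34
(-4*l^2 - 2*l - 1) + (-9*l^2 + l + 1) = -13*l^2 - l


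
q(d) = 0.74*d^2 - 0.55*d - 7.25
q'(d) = 1.48*d - 0.55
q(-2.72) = -0.28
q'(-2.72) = -4.58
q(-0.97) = -6.02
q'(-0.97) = -1.99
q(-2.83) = 0.23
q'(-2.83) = -4.74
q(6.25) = 18.22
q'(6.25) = 8.70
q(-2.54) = -1.08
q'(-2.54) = -4.31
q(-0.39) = -6.92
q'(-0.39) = -1.13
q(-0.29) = -7.03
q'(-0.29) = -0.98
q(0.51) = -7.34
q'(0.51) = 0.20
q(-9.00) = 57.64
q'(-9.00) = -13.87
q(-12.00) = 105.91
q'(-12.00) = -18.31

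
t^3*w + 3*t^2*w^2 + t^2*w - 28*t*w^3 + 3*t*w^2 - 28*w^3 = (t - 4*w)*(t + 7*w)*(t*w + w)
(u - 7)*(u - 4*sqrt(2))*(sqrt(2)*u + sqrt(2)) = sqrt(2)*u^3 - 6*sqrt(2)*u^2 - 8*u^2 - 7*sqrt(2)*u + 48*u + 56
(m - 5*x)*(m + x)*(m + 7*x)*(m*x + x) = m^4*x + 3*m^3*x^2 + m^3*x - 33*m^2*x^3 + 3*m^2*x^2 - 35*m*x^4 - 33*m*x^3 - 35*x^4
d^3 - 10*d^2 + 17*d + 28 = (d - 7)*(d - 4)*(d + 1)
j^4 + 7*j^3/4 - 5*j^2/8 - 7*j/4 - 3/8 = (j - 1)*(j + 1/4)*(j + 1)*(j + 3/2)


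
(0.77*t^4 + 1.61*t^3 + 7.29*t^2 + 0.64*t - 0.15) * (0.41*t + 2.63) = 0.3157*t^5 + 2.6852*t^4 + 7.2232*t^3 + 19.4351*t^2 + 1.6217*t - 0.3945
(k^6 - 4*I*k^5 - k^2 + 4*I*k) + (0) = k^6 - 4*I*k^5 - k^2 + 4*I*k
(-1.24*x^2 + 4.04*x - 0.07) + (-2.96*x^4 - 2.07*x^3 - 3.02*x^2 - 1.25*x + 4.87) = -2.96*x^4 - 2.07*x^3 - 4.26*x^2 + 2.79*x + 4.8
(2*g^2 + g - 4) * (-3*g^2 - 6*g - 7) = -6*g^4 - 15*g^3 - 8*g^2 + 17*g + 28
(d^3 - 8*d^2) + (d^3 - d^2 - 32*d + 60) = 2*d^3 - 9*d^2 - 32*d + 60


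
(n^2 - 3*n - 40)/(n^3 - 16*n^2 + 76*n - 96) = (n + 5)/(n^2 - 8*n + 12)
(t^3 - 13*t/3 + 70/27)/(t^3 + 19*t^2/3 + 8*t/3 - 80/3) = (9*t^2 + 15*t - 14)/(9*(t^2 + 8*t + 16))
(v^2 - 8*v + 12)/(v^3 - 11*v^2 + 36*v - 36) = 1/(v - 3)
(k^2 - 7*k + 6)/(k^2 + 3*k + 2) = (k^2 - 7*k + 6)/(k^2 + 3*k + 2)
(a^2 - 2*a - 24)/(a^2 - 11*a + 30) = (a + 4)/(a - 5)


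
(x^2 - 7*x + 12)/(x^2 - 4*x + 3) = (x - 4)/(x - 1)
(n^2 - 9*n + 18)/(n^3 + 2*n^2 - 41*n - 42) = (n - 3)/(n^2 + 8*n + 7)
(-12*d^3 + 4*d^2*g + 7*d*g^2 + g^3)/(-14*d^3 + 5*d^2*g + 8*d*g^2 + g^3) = (6*d + g)/(7*d + g)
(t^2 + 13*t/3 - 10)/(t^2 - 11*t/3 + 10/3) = (t + 6)/(t - 2)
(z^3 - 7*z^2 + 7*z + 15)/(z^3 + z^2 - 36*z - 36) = (z^2 - 8*z + 15)/(z^2 - 36)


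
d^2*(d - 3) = d^3 - 3*d^2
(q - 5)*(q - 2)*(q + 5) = q^3 - 2*q^2 - 25*q + 50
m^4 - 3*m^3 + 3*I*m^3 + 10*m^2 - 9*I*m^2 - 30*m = m*(m - 3)*(m - 2*I)*(m + 5*I)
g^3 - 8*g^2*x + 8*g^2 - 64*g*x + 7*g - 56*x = (g + 1)*(g + 7)*(g - 8*x)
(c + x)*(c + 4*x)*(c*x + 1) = c^3*x + 5*c^2*x^2 + c^2 + 4*c*x^3 + 5*c*x + 4*x^2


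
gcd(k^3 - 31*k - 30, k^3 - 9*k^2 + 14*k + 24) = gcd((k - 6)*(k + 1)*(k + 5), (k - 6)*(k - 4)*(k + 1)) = k^2 - 5*k - 6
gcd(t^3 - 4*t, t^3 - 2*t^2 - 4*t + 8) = t^2 - 4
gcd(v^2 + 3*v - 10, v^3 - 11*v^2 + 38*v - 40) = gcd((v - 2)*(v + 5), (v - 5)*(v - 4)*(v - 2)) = v - 2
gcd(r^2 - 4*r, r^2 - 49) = 1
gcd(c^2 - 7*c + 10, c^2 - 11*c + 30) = c - 5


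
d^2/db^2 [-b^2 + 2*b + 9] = -2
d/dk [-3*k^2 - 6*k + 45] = -6*k - 6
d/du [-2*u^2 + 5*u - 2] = 5 - 4*u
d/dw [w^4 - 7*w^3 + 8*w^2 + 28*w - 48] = 4*w^3 - 21*w^2 + 16*w + 28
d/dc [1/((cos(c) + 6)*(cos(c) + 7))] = (2*cos(c) + 13)*sin(c)/((cos(c) + 6)^2*(cos(c) + 7)^2)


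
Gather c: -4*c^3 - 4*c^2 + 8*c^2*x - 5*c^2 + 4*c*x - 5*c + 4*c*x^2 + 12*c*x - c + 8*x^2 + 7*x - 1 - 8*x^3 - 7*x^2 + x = -4*c^3 + c^2*(8*x - 9) + c*(4*x^2 + 16*x - 6) - 8*x^3 + x^2 + 8*x - 1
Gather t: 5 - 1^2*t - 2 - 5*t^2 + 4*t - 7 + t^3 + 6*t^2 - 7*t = t^3 + t^2 - 4*t - 4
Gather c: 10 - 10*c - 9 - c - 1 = -11*c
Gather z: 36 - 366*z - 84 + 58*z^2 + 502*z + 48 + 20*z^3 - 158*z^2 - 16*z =20*z^3 - 100*z^2 + 120*z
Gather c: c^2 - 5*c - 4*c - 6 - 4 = c^2 - 9*c - 10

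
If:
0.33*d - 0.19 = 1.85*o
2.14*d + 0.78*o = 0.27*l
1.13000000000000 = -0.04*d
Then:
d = -28.25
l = -238.76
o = -5.14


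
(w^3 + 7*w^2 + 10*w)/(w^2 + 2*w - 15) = w*(w + 2)/(w - 3)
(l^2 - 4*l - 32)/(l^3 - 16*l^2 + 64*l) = (l + 4)/(l*(l - 8))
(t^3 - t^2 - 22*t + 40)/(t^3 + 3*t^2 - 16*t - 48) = (t^2 + 3*t - 10)/(t^2 + 7*t + 12)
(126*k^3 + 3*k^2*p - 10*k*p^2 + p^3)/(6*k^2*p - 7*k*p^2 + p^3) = (-21*k^2 - 4*k*p + p^2)/(p*(-k + p))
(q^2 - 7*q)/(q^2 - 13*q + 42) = q/(q - 6)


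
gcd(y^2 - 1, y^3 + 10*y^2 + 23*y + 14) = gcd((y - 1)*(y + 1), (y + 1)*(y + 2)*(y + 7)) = y + 1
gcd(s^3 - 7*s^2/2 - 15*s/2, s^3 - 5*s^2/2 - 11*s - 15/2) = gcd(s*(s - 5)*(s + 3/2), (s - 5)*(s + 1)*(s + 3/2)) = s^2 - 7*s/2 - 15/2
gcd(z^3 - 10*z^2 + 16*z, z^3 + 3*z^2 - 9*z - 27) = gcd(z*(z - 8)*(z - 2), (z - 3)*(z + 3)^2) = 1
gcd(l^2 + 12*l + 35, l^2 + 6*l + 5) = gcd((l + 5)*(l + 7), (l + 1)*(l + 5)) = l + 5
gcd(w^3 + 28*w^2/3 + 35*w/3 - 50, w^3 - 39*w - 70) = w + 5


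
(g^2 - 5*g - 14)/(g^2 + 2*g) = (g - 7)/g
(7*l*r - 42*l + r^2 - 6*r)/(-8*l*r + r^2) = (-7*l*r + 42*l - r^2 + 6*r)/(r*(8*l - r))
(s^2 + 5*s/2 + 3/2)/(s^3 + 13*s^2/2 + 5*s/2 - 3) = (2*s + 3)/(2*s^2 + 11*s - 6)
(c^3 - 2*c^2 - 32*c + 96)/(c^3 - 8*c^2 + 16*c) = (c + 6)/c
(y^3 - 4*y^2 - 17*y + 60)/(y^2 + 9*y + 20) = (y^2 - 8*y + 15)/(y + 5)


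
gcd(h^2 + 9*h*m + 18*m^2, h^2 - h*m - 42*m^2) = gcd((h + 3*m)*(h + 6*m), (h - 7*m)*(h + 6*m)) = h + 6*m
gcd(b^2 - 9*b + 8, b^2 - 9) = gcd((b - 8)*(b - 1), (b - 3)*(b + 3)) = 1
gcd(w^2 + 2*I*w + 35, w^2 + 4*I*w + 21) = w + 7*I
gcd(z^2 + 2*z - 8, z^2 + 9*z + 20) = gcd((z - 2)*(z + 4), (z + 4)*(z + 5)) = z + 4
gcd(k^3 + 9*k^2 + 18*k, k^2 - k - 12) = k + 3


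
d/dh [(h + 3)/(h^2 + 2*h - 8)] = (h^2 + 2*h - 2*(h + 1)*(h + 3) - 8)/(h^2 + 2*h - 8)^2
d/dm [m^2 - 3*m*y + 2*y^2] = 2*m - 3*y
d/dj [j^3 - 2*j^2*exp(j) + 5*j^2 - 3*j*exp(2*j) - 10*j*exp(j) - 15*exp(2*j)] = -2*j^2*exp(j) + 3*j^2 - 6*j*exp(2*j) - 14*j*exp(j) + 10*j - 33*exp(2*j) - 10*exp(j)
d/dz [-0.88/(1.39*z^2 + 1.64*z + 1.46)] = (2.4464*z + 1.4432)/(1.39*z^2 + 1.64*z + 1.46)^2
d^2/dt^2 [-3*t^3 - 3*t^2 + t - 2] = -18*t - 6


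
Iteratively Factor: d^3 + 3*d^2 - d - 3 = (d - 1)*(d^2 + 4*d + 3) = (d - 1)*(d + 3)*(d + 1)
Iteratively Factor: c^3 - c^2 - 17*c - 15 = (c + 3)*(c^2 - 4*c - 5) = (c - 5)*(c + 3)*(c + 1)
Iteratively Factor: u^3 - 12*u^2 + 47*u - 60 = (u - 5)*(u^2 - 7*u + 12) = (u - 5)*(u - 3)*(u - 4)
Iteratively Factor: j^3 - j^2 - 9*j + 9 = (j - 3)*(j^2 + 2*j - 3) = (j - 3)*(j + 3)*(j - 1)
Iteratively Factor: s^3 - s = (s - 1)*(s^2 + s) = s*(s - 1)*(s + 1)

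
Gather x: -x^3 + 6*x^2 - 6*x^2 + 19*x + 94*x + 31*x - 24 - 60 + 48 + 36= -x^3 + 144*x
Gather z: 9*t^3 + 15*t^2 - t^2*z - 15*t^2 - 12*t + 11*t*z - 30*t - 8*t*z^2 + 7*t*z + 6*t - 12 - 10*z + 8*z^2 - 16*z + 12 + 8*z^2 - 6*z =9*t^3 - 36*t + z^2*(16 - 8*t) + z*(-t^2 + 18*t - 32)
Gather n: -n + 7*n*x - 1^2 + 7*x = n*(7*x - 1) + 7*x - 1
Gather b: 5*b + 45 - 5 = 5*b + 40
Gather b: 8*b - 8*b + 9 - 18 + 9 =0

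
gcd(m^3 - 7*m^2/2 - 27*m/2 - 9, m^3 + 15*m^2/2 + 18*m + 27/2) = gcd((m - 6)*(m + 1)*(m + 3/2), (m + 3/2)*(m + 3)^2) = m + 3/2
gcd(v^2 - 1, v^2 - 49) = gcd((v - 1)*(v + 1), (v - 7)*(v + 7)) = 1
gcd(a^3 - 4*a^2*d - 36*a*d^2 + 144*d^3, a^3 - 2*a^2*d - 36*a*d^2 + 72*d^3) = a^2 - 36*d^2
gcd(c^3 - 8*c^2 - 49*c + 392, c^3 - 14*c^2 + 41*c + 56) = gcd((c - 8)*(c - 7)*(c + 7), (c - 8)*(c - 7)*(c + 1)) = c^2 - 15*c + 56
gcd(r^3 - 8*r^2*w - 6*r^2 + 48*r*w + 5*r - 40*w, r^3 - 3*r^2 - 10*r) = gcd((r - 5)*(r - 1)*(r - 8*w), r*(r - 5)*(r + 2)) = r - 5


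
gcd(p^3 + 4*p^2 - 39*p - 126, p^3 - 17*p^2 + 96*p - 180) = p - 6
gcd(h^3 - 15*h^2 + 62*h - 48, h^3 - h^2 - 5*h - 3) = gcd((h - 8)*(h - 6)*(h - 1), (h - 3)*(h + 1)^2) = 1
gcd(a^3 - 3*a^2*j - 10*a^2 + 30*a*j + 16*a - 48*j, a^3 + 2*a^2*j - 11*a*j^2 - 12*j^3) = a - 3*j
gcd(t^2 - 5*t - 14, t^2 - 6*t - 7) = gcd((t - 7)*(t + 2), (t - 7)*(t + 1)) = t - 7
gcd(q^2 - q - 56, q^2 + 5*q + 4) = 1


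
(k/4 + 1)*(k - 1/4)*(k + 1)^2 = k^4/4 + 23*k^3/16 + 15*k^2/8 + 7*k/16 - 1/4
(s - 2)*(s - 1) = s^2 - 3*s + 2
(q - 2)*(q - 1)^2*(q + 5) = q^4 + q^3 - 15*q^2 + 23*q - 10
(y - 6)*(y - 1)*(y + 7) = y^3 - 43*y + 42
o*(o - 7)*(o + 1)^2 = o^4 - 5*o^3 - 13*o^2 - 7*o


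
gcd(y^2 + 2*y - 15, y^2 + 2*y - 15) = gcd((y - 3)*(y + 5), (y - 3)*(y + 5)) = y^2 + 2*y - 15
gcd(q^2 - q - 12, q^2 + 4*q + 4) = 1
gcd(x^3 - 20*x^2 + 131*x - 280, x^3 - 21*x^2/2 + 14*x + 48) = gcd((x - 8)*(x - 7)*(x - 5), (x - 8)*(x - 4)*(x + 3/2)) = x - 8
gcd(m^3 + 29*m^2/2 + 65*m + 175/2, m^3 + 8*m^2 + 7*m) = m + 7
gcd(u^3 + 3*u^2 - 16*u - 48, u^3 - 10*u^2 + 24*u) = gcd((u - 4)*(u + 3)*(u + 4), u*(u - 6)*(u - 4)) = u - 4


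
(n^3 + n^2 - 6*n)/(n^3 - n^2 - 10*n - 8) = n*(-n^2 - n + 6)/(-n^3 + n^2 + 10*n + 8)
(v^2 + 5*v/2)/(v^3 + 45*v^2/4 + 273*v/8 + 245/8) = 4*v/(4*v^2 + 35*v + 49)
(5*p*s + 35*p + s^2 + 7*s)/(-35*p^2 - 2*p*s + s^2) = (-s - 7)/(7*p - s)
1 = 1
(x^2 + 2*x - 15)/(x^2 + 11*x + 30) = (x - 3)/(x + 6)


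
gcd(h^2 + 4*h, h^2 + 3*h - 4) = h + 4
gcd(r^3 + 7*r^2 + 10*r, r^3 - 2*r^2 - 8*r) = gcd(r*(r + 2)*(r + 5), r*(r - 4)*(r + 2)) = r^2 + 2*r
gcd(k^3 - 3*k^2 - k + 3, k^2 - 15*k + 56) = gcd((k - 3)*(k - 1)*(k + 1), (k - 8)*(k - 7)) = 1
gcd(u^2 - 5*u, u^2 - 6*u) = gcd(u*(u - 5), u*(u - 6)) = u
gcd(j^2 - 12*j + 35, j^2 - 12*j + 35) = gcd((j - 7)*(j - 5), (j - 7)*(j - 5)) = j^2 - 12*j + 35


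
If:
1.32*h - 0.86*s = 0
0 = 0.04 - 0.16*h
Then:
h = 0.25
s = 0.38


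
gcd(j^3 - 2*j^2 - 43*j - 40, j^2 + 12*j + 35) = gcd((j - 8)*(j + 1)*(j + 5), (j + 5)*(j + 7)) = j + 5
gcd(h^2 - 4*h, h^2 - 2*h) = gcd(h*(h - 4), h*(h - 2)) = h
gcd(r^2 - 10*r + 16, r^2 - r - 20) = 1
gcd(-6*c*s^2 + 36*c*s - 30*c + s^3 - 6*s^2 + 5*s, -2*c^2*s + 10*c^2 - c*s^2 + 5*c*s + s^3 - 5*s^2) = s - 5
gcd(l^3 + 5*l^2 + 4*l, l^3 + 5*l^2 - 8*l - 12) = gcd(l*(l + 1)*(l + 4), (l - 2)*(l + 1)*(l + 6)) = l + 1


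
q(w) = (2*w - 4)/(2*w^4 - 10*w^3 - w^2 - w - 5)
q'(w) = (2*w - 4)*(-8*w^3 + 30*w^2 + 2*w + 1)/(2*w^4 - 10*w^3 - w^2 - w - 5)^2 + 2/(2*w^4 - 10*w^3 - w^2 - w - 5)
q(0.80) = 0.22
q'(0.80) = -0.55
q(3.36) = -0.02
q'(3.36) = -0.01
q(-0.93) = -1.27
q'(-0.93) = -8.28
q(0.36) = 0.55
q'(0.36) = -0.83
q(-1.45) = -0.20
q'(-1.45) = -0.46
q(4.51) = -0.04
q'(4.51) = -0.06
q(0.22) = 0.66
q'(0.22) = -0.72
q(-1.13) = -0.50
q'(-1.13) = -1.77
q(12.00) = 0.00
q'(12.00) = 0.00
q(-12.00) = 0.00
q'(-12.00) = 0.00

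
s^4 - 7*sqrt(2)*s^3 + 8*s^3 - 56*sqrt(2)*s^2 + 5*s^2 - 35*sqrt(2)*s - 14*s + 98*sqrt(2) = (s - 1)*(s + 2)*(s + 7)*(s - 7*sqrt(2))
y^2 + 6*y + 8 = (y + 2)*(y + 4)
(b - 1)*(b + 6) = b^2 + 5*b - 6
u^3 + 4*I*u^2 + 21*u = u*(u - 3*I)*(u + 7*I)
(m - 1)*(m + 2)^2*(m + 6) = m^4 + 9*m^3 + 18*m^2 - 4*m - 24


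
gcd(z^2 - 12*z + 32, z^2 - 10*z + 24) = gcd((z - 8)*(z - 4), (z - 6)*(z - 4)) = z - 4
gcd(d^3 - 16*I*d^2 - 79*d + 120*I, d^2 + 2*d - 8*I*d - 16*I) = d - 8*I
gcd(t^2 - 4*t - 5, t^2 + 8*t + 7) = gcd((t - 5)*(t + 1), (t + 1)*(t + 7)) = t + 1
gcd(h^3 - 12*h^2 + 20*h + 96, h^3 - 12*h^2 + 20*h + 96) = h^3 - 12*h^2 + 20*h + 96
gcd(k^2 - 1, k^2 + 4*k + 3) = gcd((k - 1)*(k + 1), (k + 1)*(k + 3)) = k + 1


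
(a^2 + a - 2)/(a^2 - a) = (a + 2)/a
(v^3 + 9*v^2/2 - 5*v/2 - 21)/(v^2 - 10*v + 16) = (2*v^2 + 13*v + 21)/(2*(v - 8))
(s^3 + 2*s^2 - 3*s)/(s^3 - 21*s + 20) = s*(s + 3)/(s^2 + s - 20)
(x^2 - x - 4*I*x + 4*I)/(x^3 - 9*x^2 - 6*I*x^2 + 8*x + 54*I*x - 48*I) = (x - 4*I)/(x^2 + x*(-8 - 6*I) + 48*I)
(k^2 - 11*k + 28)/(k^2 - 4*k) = (k - 7)/k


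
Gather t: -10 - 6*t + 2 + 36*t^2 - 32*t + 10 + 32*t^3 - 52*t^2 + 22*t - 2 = 32*t^3 - 16*t^2 - 16*t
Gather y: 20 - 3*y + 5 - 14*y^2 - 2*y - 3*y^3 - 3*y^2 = -3*y^3 - 17*y^2 - 5*y + 25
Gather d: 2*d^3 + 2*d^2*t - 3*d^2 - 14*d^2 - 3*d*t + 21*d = 2*d^3 + d^2*(2*t - 17) + d*(21 - 3*t)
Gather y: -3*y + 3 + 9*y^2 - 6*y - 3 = 9*y^2 - 9*y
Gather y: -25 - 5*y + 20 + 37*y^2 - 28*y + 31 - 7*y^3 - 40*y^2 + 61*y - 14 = -7*y^3 - 3*y^2 + 28*y + 12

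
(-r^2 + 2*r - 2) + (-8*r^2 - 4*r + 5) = -9*r^2 - 2*r + 3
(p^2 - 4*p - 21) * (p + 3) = p^3 - p^2 - 33*p - 63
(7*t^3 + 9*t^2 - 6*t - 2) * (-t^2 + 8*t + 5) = -7*t^5 + 47*t^4 + 113*t^3 - t^2 - 46*t - 10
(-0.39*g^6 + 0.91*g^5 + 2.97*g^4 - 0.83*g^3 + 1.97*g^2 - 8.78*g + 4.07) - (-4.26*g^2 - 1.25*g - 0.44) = -0.39*g^6 + 0.91*g^5 + 2.97*g^4 - 0.83*g^3 + 6.23*g^2 - 7.53*g + 4.51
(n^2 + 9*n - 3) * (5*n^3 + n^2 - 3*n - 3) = 5*n^5 + 46*n^4 - 9*n^3 - 33*n^2 - 18*n + 9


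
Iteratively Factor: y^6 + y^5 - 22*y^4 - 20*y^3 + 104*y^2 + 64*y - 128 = (y + 2)*(y^5 - y^4 - 20*y^3 + 20*y^2 + 64*y - 64) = (y - 2)*(y + 2)*(y^4 + y^3 - 18*y^2 - 16*y + 32) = (y - 4)*(y - 2)*(y + 2)*(y^3 + 5*y^2 + 2*y - 8) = (y - 4)*(y - 2)*(y - 1)*(y + 2)*(y^2 + 6*y + 8) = (y - 4)*(y - 2)*(y - 1)*(y + 2)*(y + 4)*(y + 2)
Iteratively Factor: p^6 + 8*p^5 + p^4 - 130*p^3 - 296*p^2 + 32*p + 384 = (p - 1)*(p^5 + 9*p^4 + 10*p^3 - 120*p^2 - 416*p - 384) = (p - 4)*(p - 1)*(p^4 + 13*p^3 + 62*p^2 + 128*p + 96) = (p - 4)*(p - 1)*(p + 3)*(p^3 + 10*p^2 + 32*p + 32) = (p - 4)*(p - 1)*(p + 3)*(p + 4)*(p^2 + 6*p + 8) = (p - 4)*(p - 1)*(p + 2)*(p + 3)*(p + 4)*(p + 4)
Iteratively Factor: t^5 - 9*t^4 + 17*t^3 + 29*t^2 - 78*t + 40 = (t - 1)*(t^4 - 8*t^3 + 9*t^2 + 38*t - 40) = (t - 1)^2*(t^3 - 7*t^2 + 2*t + 40) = (t - 1)^2*(t + 2)*(t^2 - 9*t + 20) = (t - 5)*(t - 1)^2*(t + 2)*(t - 4)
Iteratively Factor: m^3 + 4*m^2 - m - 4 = (m + 4)*(m^2 - 1) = (m - 1)*(m + 4)*(m + 1)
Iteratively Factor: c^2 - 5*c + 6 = (c - 2)*(c - 3)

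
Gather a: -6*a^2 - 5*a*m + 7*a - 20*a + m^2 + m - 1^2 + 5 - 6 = -6*a^2 + a*(-5*m - 13) + m^2 + m - 2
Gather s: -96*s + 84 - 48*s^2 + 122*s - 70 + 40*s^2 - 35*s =-8*s^2 - 9*s + 14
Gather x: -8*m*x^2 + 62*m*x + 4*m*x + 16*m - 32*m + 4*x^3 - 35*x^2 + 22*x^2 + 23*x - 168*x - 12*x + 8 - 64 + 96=-16*m + 4*x^3 + x^2*(-8*m - 13) + x*(66*m - 157) + 40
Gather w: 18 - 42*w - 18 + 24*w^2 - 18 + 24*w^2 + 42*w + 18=48*w^2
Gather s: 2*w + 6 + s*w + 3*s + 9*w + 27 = s*(w + 3) + 11*w + 33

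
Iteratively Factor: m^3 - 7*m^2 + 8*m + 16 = (m - 4)*(m^2 - 3*m - 4) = (m - 4)^2*(m + 1)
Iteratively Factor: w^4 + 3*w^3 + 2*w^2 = (w + 2)*(w^3 + w^2) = (w + 1)*(w + 2)*(w^2) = w*(w + 1)*(w + 2)*(w)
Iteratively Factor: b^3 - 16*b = (b + 4)*(b^2 - 4*b) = b*(b + 4)*(b - 4)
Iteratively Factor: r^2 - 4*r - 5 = (r - 5)*(r + 1)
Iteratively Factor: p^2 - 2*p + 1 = (p - 1)*(p - 1)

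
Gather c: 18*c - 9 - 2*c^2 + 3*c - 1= -2*c^2 + 21*c - 10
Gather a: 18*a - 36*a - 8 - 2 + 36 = 26 - 18*a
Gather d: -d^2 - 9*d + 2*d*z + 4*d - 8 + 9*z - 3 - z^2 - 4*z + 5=-d^2 + d*(2*z - 5) - z^2 + 5*z - 6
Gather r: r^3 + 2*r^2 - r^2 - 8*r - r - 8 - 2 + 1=r^3 + r^2 - 9*r - 9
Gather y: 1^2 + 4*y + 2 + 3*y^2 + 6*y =3*y^2 + 10*y + 3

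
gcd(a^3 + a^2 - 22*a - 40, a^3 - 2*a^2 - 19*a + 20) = a^2 - a - 20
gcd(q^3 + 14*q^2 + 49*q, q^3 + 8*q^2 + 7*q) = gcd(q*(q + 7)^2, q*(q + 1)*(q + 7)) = q^2 + 7*q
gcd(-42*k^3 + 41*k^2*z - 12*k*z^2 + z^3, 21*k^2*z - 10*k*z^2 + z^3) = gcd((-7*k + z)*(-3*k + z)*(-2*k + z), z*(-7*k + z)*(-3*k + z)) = 21*k^2 - 10*k*z + z^2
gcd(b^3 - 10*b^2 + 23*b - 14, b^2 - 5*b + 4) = b - 1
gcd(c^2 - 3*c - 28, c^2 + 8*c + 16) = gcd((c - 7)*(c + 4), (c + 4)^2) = c + 4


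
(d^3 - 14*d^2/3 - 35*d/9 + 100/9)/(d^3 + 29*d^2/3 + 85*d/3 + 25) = (3*d^2 - 19*d + 20)/(3*(d^2 + 8*d + 15))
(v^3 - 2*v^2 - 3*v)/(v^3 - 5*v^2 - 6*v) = (v - 3)/(v - 6)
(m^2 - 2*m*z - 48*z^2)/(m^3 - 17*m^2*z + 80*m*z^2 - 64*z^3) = (m + 6*z)/(m^2 - 9*m*z + 8*z^2)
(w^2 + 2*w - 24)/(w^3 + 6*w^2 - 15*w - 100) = (w + 6)/(w^2 + 10*w + 25)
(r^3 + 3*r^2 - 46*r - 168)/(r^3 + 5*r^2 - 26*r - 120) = (r - 7)/(r - 5)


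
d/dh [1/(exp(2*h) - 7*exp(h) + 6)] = (7 - 2*exp(h))*exp(h)/(exp(2*h) - 7*exp(h) + 6)^2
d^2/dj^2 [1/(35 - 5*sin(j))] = (sin(j)^2 + 7*sin(j) - 2)/(5*(sin(j) - 7)^3)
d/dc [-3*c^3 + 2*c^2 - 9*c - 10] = -9*c^2 + 4*c - 9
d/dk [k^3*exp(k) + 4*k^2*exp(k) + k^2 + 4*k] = k^3*exp(k) + 7*k^2*exp(k) + 8*k*exp(k) + 2*k + 4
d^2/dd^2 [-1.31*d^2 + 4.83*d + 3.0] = -2.62000000000000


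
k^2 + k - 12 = (k - 3)*(k + 4)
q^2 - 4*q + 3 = (q - 3)*(q - 1)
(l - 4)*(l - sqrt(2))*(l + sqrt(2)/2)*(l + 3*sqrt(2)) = l^4 - 4*l^3 + 5*sqrt(2)*l^3/2 - 10*sqrt(2)*l^2 - 4*l^2 - 3*sqrt(2)*l + 16*l + 12*sqrt(2)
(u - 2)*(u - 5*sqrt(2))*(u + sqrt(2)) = u^3 - 4*sqrt(2)*u^2 - 2*u^2 - 10*u + 8*sqrt(2)*u + 20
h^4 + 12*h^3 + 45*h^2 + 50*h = h*(h + 2)*(h + 5)^2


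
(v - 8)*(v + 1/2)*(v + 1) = v^3 - 13*v^2/2 - 23*v/2 - 4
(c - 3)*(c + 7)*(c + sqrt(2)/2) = c^3 + sqrt(2)*c^2/2 + 4*c^2 - 21*c + 2*sqrt(2)*c - 21*sqrt(2)/2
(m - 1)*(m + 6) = m^2 + 5*m - 6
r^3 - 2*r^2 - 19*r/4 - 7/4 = (r - 7/2)*(r + 1/2)*(r + 1)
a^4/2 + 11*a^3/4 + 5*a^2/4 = a^2*(a/2 + 1/4)*(a + 5)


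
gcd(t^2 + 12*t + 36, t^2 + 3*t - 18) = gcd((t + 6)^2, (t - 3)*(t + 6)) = t + 6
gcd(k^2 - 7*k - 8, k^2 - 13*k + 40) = k - 8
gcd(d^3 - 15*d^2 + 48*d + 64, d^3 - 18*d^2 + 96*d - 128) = d^2 - 16*d + 64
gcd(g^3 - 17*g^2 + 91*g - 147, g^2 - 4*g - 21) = g - 7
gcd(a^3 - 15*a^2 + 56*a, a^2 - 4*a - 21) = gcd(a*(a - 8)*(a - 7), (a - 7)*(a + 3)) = a - 7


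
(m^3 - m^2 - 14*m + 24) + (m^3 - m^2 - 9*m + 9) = 2*m^3 - 2*m^2 - 23*m + 33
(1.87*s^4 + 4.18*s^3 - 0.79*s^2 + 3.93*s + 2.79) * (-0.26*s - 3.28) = -0.4862*s^5 - 7.2204*s^4 - 13.505*s^3 + 1.5694*s^2 - 13.6158*s - 9.1512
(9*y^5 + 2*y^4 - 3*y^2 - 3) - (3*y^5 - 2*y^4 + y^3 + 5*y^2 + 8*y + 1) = 6*y^5 + 4*y^4 - y^3 - 8*y^2 - 8*y - 4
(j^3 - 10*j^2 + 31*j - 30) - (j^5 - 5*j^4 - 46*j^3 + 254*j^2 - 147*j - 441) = -j^5 + 5*j^4 + 47*j^3 - 264*j^2 + 178*j + 411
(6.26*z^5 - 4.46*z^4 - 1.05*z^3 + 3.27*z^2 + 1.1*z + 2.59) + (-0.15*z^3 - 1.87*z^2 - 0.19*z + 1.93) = 6.26*z^5 - 4.46*z^4 - 1.2*z^3 + 1.4*z^2 + 0.91*z + 4.52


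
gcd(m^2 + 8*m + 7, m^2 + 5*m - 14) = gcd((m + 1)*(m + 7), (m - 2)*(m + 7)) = m + 7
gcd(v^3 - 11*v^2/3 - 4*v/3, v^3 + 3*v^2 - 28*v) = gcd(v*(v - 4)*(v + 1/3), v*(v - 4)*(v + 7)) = v^2 - 4*v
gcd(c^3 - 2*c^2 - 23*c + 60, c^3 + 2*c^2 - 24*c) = c - 4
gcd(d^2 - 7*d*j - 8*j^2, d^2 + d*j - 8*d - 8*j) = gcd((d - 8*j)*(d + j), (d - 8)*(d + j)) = d + j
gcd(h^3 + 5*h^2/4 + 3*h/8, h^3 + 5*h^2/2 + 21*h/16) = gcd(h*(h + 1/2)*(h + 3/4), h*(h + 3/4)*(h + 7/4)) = h^2 + 3*h/4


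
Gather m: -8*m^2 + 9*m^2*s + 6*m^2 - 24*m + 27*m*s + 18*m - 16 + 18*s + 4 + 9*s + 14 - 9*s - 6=m^2*(9*s - 2) + m*(27*s - 6) + 18*s - 4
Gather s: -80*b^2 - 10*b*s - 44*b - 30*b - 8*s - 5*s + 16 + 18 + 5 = -80*b^2 - 74*b + s*(-10*b - 13) + 39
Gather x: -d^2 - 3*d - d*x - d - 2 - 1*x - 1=-d^2 - 4*d + x*(-d - 1) - 3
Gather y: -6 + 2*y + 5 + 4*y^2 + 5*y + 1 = 4*y^2 + 7*y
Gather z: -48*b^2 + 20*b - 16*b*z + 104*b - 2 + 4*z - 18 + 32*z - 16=-48*b^2 + 124*b + z*(36 - 16*b) - 36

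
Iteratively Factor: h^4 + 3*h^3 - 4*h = (h + 2)*(h^3 + h^2 - 2*h) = (h - 1)*(h + 2)*(h^2 + 2*h) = (h - 1)*(h + 2)^2*(h)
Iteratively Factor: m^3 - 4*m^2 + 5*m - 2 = (m - 1)*(m^2 - 3*m + 2) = (m - 1)^2*(m - 2)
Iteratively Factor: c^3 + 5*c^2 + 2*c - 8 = (c - 1)*(c^2 + 6*c + 8) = (c - 1)*(c + 4)*(c + 2)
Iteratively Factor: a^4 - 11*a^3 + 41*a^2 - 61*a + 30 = (a - 5)*(a^3 - 6*a^2 + 11*a - 6) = (a - 5)*(a - 1)*(a^2 - 5*a + 6) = (a - 5)*(a - 3)*(a - 1)*(a - 2)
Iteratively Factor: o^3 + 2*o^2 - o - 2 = (o - 1)*(o^2 + 3*o + 2) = (o - 1)*(o + 1)*(o + 2)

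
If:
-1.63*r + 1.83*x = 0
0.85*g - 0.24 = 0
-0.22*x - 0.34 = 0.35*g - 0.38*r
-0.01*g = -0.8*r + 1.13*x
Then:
No Solution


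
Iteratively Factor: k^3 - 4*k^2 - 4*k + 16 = (k + 2)*(k^2 - 6*k + 8) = (k - 4)*(k + 2)*(k - 2)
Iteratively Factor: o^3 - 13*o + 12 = (o - 3)*(o^2 + 3*o - 4) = (o - 3)*(o - 1)*(o + 4)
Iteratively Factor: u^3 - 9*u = (u - 3)*(u^2 + 3*u) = u*(u - 3)*(u + 3)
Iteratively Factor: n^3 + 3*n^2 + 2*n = (n + 1)*(n^2 + 2*n) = n*(n + 1)*(n + 2)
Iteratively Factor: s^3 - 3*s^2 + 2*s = (s - 1)*(s^2 - 2*s) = s*(s - 1)*(s - 2)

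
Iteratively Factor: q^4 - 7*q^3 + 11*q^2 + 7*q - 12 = (q - 3)*(q^3 - 4*q^2 - q + 4) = (q - 3)*(q + 1)*(q^2 - 5*q + 4) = (q - 4)*(q - 3)*(q + 1)*(q - 1)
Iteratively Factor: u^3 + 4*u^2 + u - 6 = (u - 1)*(u^2 + 5*u + 6) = (u - 1)*(u + 3)*(u + 2)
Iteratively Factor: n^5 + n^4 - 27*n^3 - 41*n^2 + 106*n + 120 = (n - 2)*(n^4 + 3*n^3 - 21*n^2 - 83*n - 60) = (n - 2)*(n + 3)*(n^3 - 21*n - 20) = (n - 5)*(n - 2)*(n + 3)*(n^2 + 5*n + 4) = (n - 5)*(n - 2)*(n + 3)*(n + 4)*(n + 1)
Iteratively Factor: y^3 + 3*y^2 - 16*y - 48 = (y - 4)*(y^2 + 7*y + 12) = (y - 4)*(y + 3)*(y + 4)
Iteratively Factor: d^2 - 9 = (d + 3)*(d - 3)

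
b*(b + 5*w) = b^2 + 5*b*w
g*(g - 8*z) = g^2 - 8*g*z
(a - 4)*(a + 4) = a^2 - 16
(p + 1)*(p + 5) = p^2 + 6*p + 5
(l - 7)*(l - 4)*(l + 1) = l^3 - 10*l^2 + 17*l + 28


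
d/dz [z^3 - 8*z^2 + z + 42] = 3*z^2 - 16*z + 1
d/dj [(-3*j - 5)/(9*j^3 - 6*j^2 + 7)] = 3*(-9*j^3 + 6*j^2 + j*(3*j + 5)*(9*j - 4) - 7)/(9*j^3 - 6*j^2 + 7)^2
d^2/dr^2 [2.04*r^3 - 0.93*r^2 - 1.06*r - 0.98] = 12.24*r - 1.86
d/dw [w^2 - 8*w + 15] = 2*w - 8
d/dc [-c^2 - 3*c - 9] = -2*c - 3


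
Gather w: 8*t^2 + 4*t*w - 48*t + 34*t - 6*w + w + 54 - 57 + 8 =8*t^2 - 14*t + w*(4*t - 5) + 5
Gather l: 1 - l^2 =1 - l^2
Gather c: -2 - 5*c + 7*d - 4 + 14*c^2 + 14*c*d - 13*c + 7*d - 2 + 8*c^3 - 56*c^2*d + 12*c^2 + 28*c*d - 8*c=8*c^3 + c^2*(26 - 56*d) + c*(42*d - 26) + 14*d - 8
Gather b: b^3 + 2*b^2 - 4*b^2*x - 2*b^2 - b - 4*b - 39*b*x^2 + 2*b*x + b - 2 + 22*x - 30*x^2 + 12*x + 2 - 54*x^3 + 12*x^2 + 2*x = b^3 - 4*b^2*x + b*(-39*x^2 + 2*x - 4) - 54*x^3 - 18*x^2 + 36*x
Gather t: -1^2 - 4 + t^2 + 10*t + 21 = t^2 + 10*t + 16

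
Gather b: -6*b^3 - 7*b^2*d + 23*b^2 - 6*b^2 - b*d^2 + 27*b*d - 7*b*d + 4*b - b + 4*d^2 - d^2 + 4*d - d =-6*b^3 + b^2*(17 - 7*d) + b*(-d^2 + 20*d + 3) + 3*d^2 + 3*d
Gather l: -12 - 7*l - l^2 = -l^2 - 7*l - 12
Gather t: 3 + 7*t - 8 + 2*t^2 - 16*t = 2*t^2 - 9*t - 5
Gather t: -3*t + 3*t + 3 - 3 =0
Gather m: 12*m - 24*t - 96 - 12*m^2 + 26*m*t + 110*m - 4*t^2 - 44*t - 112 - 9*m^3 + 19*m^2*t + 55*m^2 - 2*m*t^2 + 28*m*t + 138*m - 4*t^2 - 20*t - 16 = -9*m^3 + m^2*(19*t + 43) + m*(-2*t^2 + 54*t + 260) - 8*t^2 - 88*t - 224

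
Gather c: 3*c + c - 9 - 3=4*c - 12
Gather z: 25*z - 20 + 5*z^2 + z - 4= 5*z^2 + 26*z - 24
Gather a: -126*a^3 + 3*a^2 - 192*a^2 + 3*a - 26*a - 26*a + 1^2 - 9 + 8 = -126*a^3 - 189*a^2 - 49*a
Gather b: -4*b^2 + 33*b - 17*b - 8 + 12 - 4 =-4*b^2 + 16*b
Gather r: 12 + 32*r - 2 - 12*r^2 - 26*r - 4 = -12*r^2 + 6*r + 6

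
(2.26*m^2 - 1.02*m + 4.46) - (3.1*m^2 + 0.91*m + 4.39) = -0.84*m^2 - 1.93*m + 0.0700000000000003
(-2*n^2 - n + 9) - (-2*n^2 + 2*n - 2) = 11 - 3*n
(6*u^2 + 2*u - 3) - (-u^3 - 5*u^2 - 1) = u^3 + 11*u^2 + 2*u - 2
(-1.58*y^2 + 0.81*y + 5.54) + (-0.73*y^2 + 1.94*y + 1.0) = -2.31*y^2 + 2.75*y + 6.54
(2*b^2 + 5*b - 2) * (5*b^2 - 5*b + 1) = 10*b^4 + 15*b^3 - 33*b^2 + 15*b - 2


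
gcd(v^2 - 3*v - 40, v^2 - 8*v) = v - 8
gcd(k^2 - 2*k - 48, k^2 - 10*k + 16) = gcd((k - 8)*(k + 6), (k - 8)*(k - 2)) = k - 8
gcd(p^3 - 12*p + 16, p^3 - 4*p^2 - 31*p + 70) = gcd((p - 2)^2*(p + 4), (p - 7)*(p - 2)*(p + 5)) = p - 2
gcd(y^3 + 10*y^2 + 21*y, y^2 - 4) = 1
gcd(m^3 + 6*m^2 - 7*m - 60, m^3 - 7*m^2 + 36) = m - 3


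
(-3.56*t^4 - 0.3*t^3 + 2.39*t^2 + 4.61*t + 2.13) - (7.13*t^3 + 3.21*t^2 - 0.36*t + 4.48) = -3.56*t^4 - 7.43*t^3 - 0.82*t^2 + 4.97*t - 2.35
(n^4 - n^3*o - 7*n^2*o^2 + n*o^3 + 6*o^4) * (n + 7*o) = n^5 + 6*n^4*o - 14*n^3*o^2 - 48*n^2*o^3 + 13*n*o^4 + 42*o^5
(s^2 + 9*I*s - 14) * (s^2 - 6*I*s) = s^4 + 3*I*s^3 + 40*s^2 + 84*I*s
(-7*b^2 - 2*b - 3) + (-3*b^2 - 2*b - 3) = -10*b^2 - 4*b - 6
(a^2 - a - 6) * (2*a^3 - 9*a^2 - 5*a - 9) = 2*a^5 - 11*a^4 - 8*a^3 + 50*a^2 + 39*a + 54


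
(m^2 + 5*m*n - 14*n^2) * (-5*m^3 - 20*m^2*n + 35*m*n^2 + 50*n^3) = -5*m^5 - 45*m^4*n + 5*m^3*n^2 + 505*m^2*n^3 - 240*m*n^4 - 700*n^5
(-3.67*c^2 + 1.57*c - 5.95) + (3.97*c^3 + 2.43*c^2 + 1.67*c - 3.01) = 3.97*c^3 - 1.24*c^2 + 3.24*c - 8.96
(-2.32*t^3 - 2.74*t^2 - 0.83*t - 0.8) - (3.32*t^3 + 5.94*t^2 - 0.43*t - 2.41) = -5.64*t^3 - 8.68*t^2 - 0.4*t + 1.61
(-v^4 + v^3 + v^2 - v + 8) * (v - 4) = -v^5 + 5*v^4 - 3*v^3 - 5*v^2 + 12*v - 32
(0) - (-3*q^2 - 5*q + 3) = 3*q^2 + 5*q - 3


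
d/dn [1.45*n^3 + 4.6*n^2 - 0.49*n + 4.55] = 4.35*n^2 + 9.2*n - 0.49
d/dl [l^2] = 2*l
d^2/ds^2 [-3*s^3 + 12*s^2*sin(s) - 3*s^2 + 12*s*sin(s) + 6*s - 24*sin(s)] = -12*s^2*sin(s) - 12*s*sin(s) + 48*s*cos(s) - 18*s + 48*sin(s) + 24*cos(s) - 6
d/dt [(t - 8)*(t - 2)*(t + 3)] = 3*t^2 - 14*t - 14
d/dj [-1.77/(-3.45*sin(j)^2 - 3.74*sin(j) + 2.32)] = -(12.213*sin(j) + 6.6198)*cos(j)/(3.45*sin(j)^2 + 3.74*sin(j) - 2.32)^2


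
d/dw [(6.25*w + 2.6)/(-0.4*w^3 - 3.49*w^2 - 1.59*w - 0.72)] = (5.0*w^3 + 24.9325*w^2 + 18.148*w - 0.366)/(0.16*w^6 + 2.792*w^5 + 13.4521*w^4 + 11.6742*w^3 + 7.5537*w^2 + 2.2896*w + 0.5184)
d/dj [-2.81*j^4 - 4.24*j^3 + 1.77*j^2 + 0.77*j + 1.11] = -11.24*j^3 - 12.72*j^2 + 3.54*j + 0.77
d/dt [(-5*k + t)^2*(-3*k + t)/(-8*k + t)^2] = (5*k - t)*(2*(-3*k + t)*(5*k - t) + (8*k - t)*(11*k - 3*t))/(8*k - t)^3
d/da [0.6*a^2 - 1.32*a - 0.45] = 1.2*a - 1.32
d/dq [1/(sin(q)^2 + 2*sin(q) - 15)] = -2*(sin(q) + 1)*cos(q)/(sin(q)^2 + 2*sin(q) - 15)^2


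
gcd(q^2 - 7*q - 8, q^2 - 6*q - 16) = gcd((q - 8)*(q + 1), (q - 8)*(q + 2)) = q - 8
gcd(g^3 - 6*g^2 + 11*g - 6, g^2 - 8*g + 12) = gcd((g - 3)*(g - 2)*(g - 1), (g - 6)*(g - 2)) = g - 2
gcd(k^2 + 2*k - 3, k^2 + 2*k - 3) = k^2 + 2*k - 3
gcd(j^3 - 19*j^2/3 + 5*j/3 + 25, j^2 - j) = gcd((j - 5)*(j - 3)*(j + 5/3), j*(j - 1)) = 1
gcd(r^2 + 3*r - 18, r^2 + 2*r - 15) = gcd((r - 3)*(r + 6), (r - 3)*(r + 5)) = r - 3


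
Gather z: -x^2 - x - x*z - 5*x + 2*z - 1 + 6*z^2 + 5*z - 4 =-x^2 - 6*x + 6*z^2 + z*(7 - x) - 5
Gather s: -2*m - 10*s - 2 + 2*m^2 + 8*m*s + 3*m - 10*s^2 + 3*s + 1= 2*m^2 + m - 10*s^2 + s*(8*m - 7) - 1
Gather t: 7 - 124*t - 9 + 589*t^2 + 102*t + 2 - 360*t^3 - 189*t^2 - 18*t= -360*t^3 + 400*t^2 - 40*t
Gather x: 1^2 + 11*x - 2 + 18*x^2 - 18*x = 18*x^2 - 7*x - 1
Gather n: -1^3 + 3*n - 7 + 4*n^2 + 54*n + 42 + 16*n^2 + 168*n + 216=20*n^2 + 225*n + 250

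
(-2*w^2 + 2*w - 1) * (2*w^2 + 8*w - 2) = -4*w^4 - 12*w^3 + 18*w^2 - 12*w + 2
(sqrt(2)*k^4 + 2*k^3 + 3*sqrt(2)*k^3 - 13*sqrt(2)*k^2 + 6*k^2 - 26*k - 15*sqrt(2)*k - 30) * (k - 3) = sqrt(2)*k^5 + 2*k^4 - 22*sqrt(2)*k^3 - 44*k^2 + 24*sqrt(2)*k^2 + 48*k + 45*sqrt(2)*k + 90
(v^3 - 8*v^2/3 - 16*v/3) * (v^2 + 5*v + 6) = v^5 + 7*v^4/3 - 38*v^3/3 - 128*v^2/3 - 32*v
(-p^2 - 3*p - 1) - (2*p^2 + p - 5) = -3*p^2 - 4*p + 4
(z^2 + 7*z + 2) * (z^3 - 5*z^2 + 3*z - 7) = z^5 + 2*z^4 - 30*z^3 + 4*z^2 - 43*z - 14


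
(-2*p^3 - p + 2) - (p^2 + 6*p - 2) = -2*p^3 - p^2 - 7*p + 4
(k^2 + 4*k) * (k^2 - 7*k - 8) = k^4 - 3*k^3 - 36*k^2 - 32*k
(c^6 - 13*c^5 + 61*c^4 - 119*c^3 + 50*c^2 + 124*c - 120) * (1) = c^6 - 13*c^5 + 61*c^4 - 119*c^3 + 50*c^2 + 124*c - 120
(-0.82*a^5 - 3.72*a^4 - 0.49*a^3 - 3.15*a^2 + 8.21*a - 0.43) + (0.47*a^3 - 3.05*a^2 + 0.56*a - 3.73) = -0.82*a^5 - 3.72*a^4 - 0.02*a^3 - 6.2*a^2 + 8.77*a - 4.16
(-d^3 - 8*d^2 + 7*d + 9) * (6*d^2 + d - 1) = -6*d^5 - 49*d^4 + 35*d^3 + 69*d^2 + 2*d - 9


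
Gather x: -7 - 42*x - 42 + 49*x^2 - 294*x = 49*x^2 - 336*x - 49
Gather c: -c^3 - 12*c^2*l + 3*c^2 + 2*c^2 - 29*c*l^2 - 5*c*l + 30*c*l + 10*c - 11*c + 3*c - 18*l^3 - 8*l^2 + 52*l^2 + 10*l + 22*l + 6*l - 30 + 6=-c^3 + c^2*(5 - 12*l) + c*(-29*l^2 + 25*l + 2) - 18*l^3 + 44*l^2 + 38*l - 24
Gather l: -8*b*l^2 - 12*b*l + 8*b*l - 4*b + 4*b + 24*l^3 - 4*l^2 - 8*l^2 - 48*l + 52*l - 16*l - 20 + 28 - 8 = 24*l^3 + l^2*(-8*b - 12) + l*(-4*b - 12)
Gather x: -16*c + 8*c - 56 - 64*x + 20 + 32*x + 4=-8*c - 32*x - 32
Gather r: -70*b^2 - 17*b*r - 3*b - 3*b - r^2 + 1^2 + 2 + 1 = -70*b^2 - 17*b*r - 6*b - r^2 + 4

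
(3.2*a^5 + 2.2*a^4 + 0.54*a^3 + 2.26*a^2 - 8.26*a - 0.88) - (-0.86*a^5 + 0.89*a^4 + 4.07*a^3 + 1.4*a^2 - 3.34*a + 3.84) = 4.06*a^5 + 1.31*a^4 - 3.53*a^3 + 0.86*a^2 - 4.92*a - 4.72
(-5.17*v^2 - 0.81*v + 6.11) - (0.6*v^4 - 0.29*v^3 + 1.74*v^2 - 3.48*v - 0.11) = -0.6*v^4 + 0.29*v^3 - 6.91*v^2 + 2.67*v + 6.22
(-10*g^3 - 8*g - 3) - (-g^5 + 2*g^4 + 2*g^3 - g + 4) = g^5 - 2*g^4 - 12*g^3 - 7*g - 7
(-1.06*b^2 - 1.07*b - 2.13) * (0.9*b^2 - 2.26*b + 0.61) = -0.954*b^4 + 1.4326*b^3 - 0.1454*b^2 + 4.1611*b - 1.2993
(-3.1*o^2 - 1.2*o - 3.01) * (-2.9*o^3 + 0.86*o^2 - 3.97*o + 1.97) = 8.99*o^5 + 0.814*o^4 + 20.004*o^3 - 3.9316*o^2 + 9.5857*o - 5.9297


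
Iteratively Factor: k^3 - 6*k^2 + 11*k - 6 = (k - 1)*(k^2 - 5*k + 6) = (k - 2)*(k - 1)*(k - 3)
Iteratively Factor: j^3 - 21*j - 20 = (j - 5)*(j^2 + 5*j + 4) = (j - 5)*(j + 4)*(j + 1)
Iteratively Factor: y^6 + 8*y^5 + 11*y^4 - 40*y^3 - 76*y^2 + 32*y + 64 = (y + 2)*(y^5 + 6*y^4 - y^3 - 38*y^2 + 32) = (y - 2)*(y + 2)*(y^4 + 8*y^3 + 15*y^2 - 8*y - 16) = (y - 2)*(y + 1)*(y + 2)*(y^3 + 7*y^2 + 8*y - 16) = (y - 2)*(y + 1)*(y + 2)*(y + 4)*(y^2 + 3*y - 4) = (y - 2)*(y - 1)*(y + 1)*(y + 2)*(y + 4)*(y + 4)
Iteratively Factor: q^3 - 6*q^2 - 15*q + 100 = (q + 4)*(q^2 - 10*q + 25) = (q - 5)*(q + 4)*(q - 5)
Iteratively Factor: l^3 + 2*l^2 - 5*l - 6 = (l + 3)*(l^2 - l - 2) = (l + 1)*(l + 3)*(l - 2)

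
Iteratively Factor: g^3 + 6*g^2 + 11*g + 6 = (g + 2)*(g^2 + 4*g + 3) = (g + 2)*(g + 3)*(g + 1)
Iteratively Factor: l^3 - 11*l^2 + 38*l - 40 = (l - 4)*(l^2 - 7*l + 10) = (l - 5)*(l - 4)*(l - 2)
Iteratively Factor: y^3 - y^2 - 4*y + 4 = (y + 2)*(y^2 - 3*y + 2) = (y - 1)*(y + 2)*(y - 2)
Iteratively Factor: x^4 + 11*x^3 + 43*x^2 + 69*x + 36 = (x + 3)*(x^3 + 8*x^2 + 19*x + 12) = (x + 3)^2*(x^2 + 5*x + 4) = (x + 1)*(x + 3)^2*(x + 4)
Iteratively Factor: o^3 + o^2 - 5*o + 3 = (o - 1)*(o^2 + 2*o - 3) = (o - 1)^2*(o + 3)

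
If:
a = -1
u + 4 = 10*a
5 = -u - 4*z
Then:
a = -1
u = -14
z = 9/4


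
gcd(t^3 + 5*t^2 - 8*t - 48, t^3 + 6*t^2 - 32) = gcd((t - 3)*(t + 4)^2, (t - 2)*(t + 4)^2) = t^2 + 8*t + 16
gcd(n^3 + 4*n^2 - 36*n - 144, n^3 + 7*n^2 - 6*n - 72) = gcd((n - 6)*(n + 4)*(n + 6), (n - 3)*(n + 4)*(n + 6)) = n^2 + 10*n + 24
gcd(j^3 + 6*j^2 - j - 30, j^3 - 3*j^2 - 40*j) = j + 5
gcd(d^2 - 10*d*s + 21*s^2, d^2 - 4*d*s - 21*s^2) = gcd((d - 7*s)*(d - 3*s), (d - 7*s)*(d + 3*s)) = -d + 7*s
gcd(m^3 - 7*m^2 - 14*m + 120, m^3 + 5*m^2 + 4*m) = m + 4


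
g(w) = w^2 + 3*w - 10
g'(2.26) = 7.52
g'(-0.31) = 2.38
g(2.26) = 1.89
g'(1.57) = 6.14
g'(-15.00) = -27.00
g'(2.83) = 8.66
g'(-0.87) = 1.26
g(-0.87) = -11.85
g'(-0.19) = 2.62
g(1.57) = -2.83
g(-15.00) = 170.00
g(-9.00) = 44.00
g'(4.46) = 11.92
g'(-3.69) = -4.38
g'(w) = 2*w + 3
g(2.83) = 6.50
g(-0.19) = -10.53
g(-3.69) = -7.45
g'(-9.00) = -15.00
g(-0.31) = -10.83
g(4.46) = 23.27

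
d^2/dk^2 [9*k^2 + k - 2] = 18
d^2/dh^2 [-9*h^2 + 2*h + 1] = -18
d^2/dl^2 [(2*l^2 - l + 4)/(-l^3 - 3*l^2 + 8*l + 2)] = 2*(-2*l^6 + 3*l^5 - 63*l^4 - 155*l^3 - 36*l^2 + 282*l - 304)/(l^9 + 9*l^8 + 3*l^7 - 123*l^6 - 60*l^5 + 618*l^4 - 212*l^3 - 348*l^2 - 96*l - 8)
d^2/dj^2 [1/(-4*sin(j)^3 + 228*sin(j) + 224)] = 3*(-3*sin(j)^6 + 42*sin(j)^4 - 168*sin(j)^3 - 1197*sin(j)^2 + 1176*sin(j) + 2166)/(4*(-sin(j)^3 + 57*sin(j) + 56)^3)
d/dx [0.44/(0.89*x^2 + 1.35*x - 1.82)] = (-0.7832*x - 0.594)/(0.89*x^2 + 1.35*x - 1.82)^2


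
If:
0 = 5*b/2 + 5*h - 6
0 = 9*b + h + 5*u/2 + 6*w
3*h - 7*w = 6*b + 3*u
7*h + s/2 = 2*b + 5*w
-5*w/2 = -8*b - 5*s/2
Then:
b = -84/37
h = 432/185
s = 2352/185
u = -216/37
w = 1008/185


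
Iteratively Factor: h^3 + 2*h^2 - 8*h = (h)*(h^2 + 2*h - 8) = h*(h + 4)*(h - 2)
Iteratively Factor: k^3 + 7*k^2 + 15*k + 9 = (k + 3)*(k^2 + 4*k + 3) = (k + 3)^2*(k + 1)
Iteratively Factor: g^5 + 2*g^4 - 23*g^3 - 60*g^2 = (g + 3)*(g^4 - g^3 - 20*g^2) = (g + 3)*(g + 4)*(g^3 - 5*g^2) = (g - 5)*(g + 3)*(g + 4)*(g^2) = g*(g - 5)*(g + 3)*(g + 4)*(g)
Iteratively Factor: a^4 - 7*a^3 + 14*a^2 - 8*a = (a - 4)*(a^3 - 3*a^2 + 2*a) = (a - 4)*(a - 2)*(a^2 - a) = a*(a - 4)*(a - 2)*(a - 1)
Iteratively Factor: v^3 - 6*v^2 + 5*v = (v - 5)*(v^2 - v) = v*(v - 5)*(v - 1)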